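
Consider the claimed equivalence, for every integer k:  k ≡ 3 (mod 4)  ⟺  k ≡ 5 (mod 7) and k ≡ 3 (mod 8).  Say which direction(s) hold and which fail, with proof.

Not equivalent: only (⇐) holds.

(⇒) This fails: k = 3 gives 3 ≡ 3 (mod 4) but 3 ≡ 3 (mod 7), so the conjunction on the right does not hold.

(⇐) Conversely, if k ≡ 5 (mod 7) and k ≡ 3 (mod 8), then by the Chinese remainder theorem k ≡ 19 (mod 56). Since 19 ≡ 3 (mod 4) and 4 ∣ 56, we get k ≡ 3 (mod 4).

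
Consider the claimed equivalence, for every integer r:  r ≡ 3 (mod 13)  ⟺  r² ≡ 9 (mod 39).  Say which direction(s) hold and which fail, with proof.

(⇒) fails and (⇐) fails.

Forward direction. This fails: take r = 16. Then 16 ≡ 3 (mod 13), but 16² = 256 ≡ 22 (mod 39), not 9.

Converse. This fails: take r = 36. Then 36² = 1296 ≡ 9 (mod 39), yet 36 ≡ 10 (mod 13), not 3.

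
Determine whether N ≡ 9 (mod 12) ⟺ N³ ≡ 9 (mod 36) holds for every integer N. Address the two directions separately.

(→) Suppose N ≡ 9 (mod 12). Working modulo 36, N ∈ {9, 21, 33}; for each such r, r³ ≡ 9 (mod 36).

(←) Conversely, the residues r modulo 36 with r³ ≡ 9 (mod 36) are exactly {9, 21, 33}, and each is ≡ 9 (mod 12).

Both directions hold; the statement is true.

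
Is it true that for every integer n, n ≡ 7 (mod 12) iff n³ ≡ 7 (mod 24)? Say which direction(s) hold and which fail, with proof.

The forward direction fails; the converse holds.

Forward direction. This fails: take n = 19. Then 19 ≡ 7 (mod 12), but 19³ = 6859 ≡ 19 (mod 24), not 7.

Converse. The residues r modulo 24 with r³ ≡ 7 (mod 24) are exactly {7}, and each is ≡ 7 (mod 12).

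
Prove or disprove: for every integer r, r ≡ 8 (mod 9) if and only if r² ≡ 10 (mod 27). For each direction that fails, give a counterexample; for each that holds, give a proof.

(⇒) fails and (⇐) fails.

[⇒] This fails: take r = 17. Then 17 ≡ 8 (mod 9), but 17² = 289 ≡ 19 (mod 27), not 10.

[⇐] This fails: take r = 19. Then 19² = 361 ≡ 10 (mod 27), yet 19 ≡ 1 (mod 9), not 8.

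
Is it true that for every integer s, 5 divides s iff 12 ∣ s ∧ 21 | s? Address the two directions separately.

Neither direction holds.

(⇒) This fails: take s = 5. Certainly 5 ∣ 5, but 12 ∤ 5.

(⇐) This fails: take s = 84. Both 12 ∣ 84 and 21 ∣ 84, yet 84 is not a multiple of 5 (since 84 = 16·5 + 4), so 5 ∤ 84.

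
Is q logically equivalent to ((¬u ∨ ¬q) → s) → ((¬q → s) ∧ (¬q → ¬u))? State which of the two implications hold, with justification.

Forward direction. Assume the antecedent. If s is true, the antecedent forces (s = T, q = T, u = F) or (s = T, q = T, u = T), and the consequent holds there. If s is false, the consequent reduces to true regardless of the other variables. Either way the consequent holds.

Converse. This fails. Under s = F, q = F, u = F, the left side is false but the right side is true.

Only the forward direction holds.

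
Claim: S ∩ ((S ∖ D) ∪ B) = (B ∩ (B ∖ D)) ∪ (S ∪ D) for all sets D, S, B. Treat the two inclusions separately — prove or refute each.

Forward inclusion. Let x ∈ S ∩ ((S ∖ D) ∪ B). Then either x ∈ S and x ∉ D, B; or x ∈ S ∩ B and x ∉ D; or x ∈ D ∩ S ∩ B. In each case x ∈ (B ∩ (B ∖ D)) ∪ (S ∪ D), so S ∩ ((S ∖ D) ∪ B) ⊆ (B ∩ (B ∖ D)) ∪ (S ∪ D).

Reverse inclusion. This inclusion fails. Take D = {1}, S = ∅, B = ∅; then 1 ∈ (B ∩ (B ∖ D)) ∪ (S ∪ D) but 1 ∉ S ∩ ((S ∖ D) ∪ B).

Only the forward inclusion holds.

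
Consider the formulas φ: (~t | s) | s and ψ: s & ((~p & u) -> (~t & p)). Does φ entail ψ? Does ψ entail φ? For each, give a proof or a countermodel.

Only the reverse direction holds.

(⇒) This fails. Under u = F, p = F, t = F, s = F, the left side is true but the right side is false.

(⇐) Assume the antecedent. If s is true, (~t | s) | s reduces to true regardless of the other variables. If s is false, the antecedent cannot hold. Either way (~t | s) | s holds.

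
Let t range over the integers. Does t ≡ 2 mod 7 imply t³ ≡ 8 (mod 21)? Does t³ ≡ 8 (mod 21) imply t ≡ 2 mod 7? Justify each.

[⇒] This fails: take t = 9. Then 9 ≡ 2 (mod 7), but 9³ = 729 ≡ 15 (mod 21), not 8.

[⇐] This fails: take t = 8. Then 8³ = 512 ≡ 8 (mod 21), yet 8 ≡ 1 (mod 7), not 2.

Both directions fail.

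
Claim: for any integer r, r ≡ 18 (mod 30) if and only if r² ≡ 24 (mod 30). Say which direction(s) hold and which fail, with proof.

(⟹) Suppose r ≡ 18 (mod 30). Write r = 30j + 18. Then (30j + 18)² = 900j² + 1080j + 324 = 30(30j² + 36j + 10) + 24, so r² ≡ 24 (mod 30).

(⟸) This fails: take r = 12. Then 12² = 144 ≡ 24 (mod 30), yet 12 ≡ 12 (mod 30), not 18.

Only the forward direction holds.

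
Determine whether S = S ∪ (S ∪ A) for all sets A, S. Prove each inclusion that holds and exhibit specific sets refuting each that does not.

Only the forward inclusion holds.

(⊆) Let x ∈ S. Then either x ∈ S and x ∉ A; or x ∈ A ∩ S. In each case x ∈ S ∪ (S ∪ A), so S ⊆ S ∪ (S ∪ A).

(⊇) This inclusion fails. Take A = {1}, S = ∅; then 1 ∈ S ∪ (S ∪ A) but 1 ∉ S.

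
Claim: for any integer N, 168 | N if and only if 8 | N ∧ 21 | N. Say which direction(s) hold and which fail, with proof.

Both directions hold.

(⇐) Suppose 8 ∣ N and 21 ∣ N. Any common multiple of 8 and 21 is a multiple of their lcm; here gcd(8, 21) = 1, so lcm(8, 21) = 8·21 = 168, so 168 ∣ N.

(⇒) If 168 ∣ N, write N = 168q. Since 168 = 21·8, N = 8·(21q), so 8 ∣ N; and since 168 = 8·21, N = 21·(8q), so 21 ∣ N.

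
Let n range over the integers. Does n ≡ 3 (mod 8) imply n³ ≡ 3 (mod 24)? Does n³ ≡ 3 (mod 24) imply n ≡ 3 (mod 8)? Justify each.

(⟹) This fails: take n = 11. Then 11 ≡ 3 (mod 8), but 11³ = 1331 ≡ 11 (mod 24), not 3.

(⟸) Conversely, the residues r modulo 24 with r³ ≡ 3 (mod 24) are exactly {3}, and each is ≡ 3 (mod 8).

Only the reverse direction holds.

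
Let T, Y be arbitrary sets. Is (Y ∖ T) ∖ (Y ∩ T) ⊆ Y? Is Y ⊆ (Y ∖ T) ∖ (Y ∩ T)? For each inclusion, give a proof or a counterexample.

(⊆) holds; (⊇) fails.

Forward inclusion. Let x ∈ (Y ∖ T) ∖ (Y ∩ T). Then x ∈ Y and x ∉ T, from which x ∈ Y.

Reverse inclusion. This inclusion fails. Take T = {1}, Y = {1}; then 1 ∈ Y but 1 ∉ (Y ∖ T) ∖ (Y ∩ T).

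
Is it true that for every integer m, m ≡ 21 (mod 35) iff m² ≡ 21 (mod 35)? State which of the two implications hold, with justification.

(⟹) Suppose m ≡ 21 (mod 35). Write m = 35j + 21. Then (35j + 21)² = 1225j² + 1470j + 441 = 35(35j² + 42j + 12) + 21, so m² ≡ 21 (mod 35).

(⟸) This fails: take m = 14. Then 14² = 196 ≡ 21 (mod 35), yet 14 ≡ 14 (mod 35), not 21.

Only the forward implication holds.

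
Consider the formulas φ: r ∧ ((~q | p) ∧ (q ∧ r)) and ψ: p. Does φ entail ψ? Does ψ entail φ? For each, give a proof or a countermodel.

Only the forward direction holds.

(→) Assume the antecedent. If q is true, the antecedent forces (q = T, p = T, r = T), and p holds there. If q is false, the antecedent cannot hold. Either way p holds.

(←) This fails. Under q = F, p = T, r = F, the left side is false but the right side is true.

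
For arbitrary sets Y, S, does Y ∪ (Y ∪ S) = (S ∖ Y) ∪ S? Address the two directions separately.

(⊇) Let x ∈ (S ∖ Y) ∪ S. Then either x ∈ S and x ∉ Y; or x ∈ Y ∩ S. In each case x ∈ Y ∪ (Y ∪ S), so (S ∖ Y) ∪ S ⊆ Y ∪ (Y ∪ S).

(⊆) This inclusion fails. Take Y = {1}, S = ∅; then 1 ∈ Y ∪ (Y ∪ S) but 1 ∉ (S ∖ Y) ∪ S.

Only the reverse inclusion holds.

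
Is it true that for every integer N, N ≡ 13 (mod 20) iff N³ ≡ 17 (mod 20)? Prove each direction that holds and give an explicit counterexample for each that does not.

Both directions hold; the statement is true.

(⇒) Suppose N ≡ 13 (mod 20). Write N = 20j + 13. Then (20j + 13)³ = 8000j³ + 15600j² + 10140j + 2197 = 20(400j³ + 780j² + 507j + 109) + 17, so N³ ≡ 17 (mod 20).

(⇐) Conversely, suppose N³ ≡ 17 (mod 20). The only residue r in {0, …, 19} with r³ ≡ 17 (mod 20) is r = 13, so N ≡ 13 (mod 20).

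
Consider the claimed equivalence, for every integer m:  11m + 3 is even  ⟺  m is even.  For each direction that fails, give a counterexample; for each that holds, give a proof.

Forward direction. This fails: m = 3 gives 11m + 3 = 36, which is even, but 3 is odd, not even.

Converse. This also fails: m = 6 is even, but 11m + 3 = 69 is odd, not even.

(⇒) fails and (⇐) fails.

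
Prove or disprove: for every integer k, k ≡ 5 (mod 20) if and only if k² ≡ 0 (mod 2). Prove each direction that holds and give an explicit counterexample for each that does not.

Neither implication holds.

(→) This fails: take k = 5. Then 5 ≡ 5 (mod 20), but 5² = 25 ≡ 1 (mod 2), not 0.

(←) This fails: take k = 0. Then 0² = 0 ≡ 0 (mod 2), yet 0 ≡ 0 (mod 20), not 5.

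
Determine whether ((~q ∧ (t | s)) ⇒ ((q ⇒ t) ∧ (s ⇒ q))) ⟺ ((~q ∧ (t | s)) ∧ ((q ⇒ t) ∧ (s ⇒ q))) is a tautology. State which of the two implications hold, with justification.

(⇒) fails; (⇐) holds.

[⇒] This fails. Under s = F, q = F, t = F, the left side is true but the right side is false.

[⇐] Assume the antecedent. If s is true, the antecedent cannot hold. If s is false, the consequent reduces to true regardless of the other variables. Either way the consequent holds.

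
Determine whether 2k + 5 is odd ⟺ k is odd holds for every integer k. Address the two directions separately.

Forward direction. This fails: take k = 4. Then 2k + 5 = 13, which is odd, yet k = 4 is even, not odd.

Converse. Suppose k is odd. Since 2 is even, 2k is even for every k, so 2k + 5 has the same parity as 5, which is odd. Hence 2k + 5 is odd.

The forward direction fails; the converse holds.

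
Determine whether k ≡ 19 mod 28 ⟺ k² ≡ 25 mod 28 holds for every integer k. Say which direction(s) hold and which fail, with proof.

(⇒) holds; (⇐) fails.

Forward direction. Suppose k ≡ 19 mod 28. Write k = 28j + 19. Then (28j + 19)² = 784j² + 1064j + 361 = 28(28j² + 38j + 12) + 25, so k² ≡ 25 (mod 28).

Converse. This fails: take k = 5. Then 5² = 25 ≡ 25 (mod 28), yet 5 ≡ 5 (mod 28), not 19.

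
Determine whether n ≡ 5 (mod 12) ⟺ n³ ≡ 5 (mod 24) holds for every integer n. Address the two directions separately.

(→) This fails: take n = 17. Then 17 ≡ 5 (mod 12), but 17³ = 4913 ≡ 17 (mod 24), not 5.

(←) Conversely, the residues r modulo 24 with r³ ≡ 5 (mod 24) are exactly {5}, and each is ≡ 5 (mod 12).

The forward direction fails; the converse holds.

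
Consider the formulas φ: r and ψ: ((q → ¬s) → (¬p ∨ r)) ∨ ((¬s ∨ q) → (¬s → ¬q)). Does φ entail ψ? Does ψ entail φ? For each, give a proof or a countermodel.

(⟸) This fails. Under q = F, s = F, r = F, p = F, the left side is false but the right side is true.

(⟹) Assume the antecedent. If r is true, the consequent reduces to true regardless of the other variables. If r is false, the antecedent cannot hold. Either way the consequent holds.

Only the forward implication holds.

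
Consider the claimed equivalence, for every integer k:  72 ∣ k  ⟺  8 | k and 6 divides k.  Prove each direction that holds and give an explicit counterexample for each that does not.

(→) If 72 ∣ k, write k = 72q. Since 72 = 9·8, k = 8·(9q), so 8 ∣ k; and since 72 = 12·6, k = 6·(12q), so 6 ∣ k.

(←) This fails: take k = 24. Both 8 ∣ 24 and 6 ∣ 24, yet 24 is not a multiple of 72 (since 24 = 0·72 + 24), so 72 ∤ 24.

Only the forward direction holds.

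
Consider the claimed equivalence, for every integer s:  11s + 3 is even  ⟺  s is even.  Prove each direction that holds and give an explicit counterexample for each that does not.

Neither direction holds.

(→) This fails: s = 1 gives 11s + 3 = 14, which is even, but 1 is odd, not even.

(←) This also fails: s = 2 is even, but 11s + 3 = 25 is odd, not even.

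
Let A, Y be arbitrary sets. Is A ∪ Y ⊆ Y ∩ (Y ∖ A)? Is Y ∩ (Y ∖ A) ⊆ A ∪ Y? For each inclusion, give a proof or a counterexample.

The sets are not equal: only the reverse inclusion holds.

(⊆) This inclusion fails. Take A = {1}, Y = ∅; then 1 ∈ A ∪ Y but 1 ∉ Y ∩ (Y ∖ A).

(⊇) Let x ∈ Y ∩ (Y ∖ A). Then x ∈ Y and x ∉ A, from which x ∈ A ∪ Y.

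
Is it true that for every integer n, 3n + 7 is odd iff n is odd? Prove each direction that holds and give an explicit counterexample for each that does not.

[⇒] This fails: n = 4 gives 3n + 7 = 19, which is odd, but 4 is even, not odd.

[⇐] This also fails: n = 1 is odd, but 3n + 7 = 10 is even, not odd.

(⇒) fails and (⇐) fails.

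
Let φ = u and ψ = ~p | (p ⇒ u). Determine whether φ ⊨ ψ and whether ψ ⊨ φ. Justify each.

Converse. This fails. Under u = F, p = F, the left side is false but the right side is true.

Forward direction. Assume the antecedent. If u is true, ~p | (p ⇒ u) reduces to true regardless of the other variables. If u is false, the antecedent cannot hold. Either way ~p | (p ⇒ u) holds.

Only the forward direction holds.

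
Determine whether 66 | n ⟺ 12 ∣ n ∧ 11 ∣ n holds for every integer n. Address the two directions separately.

(⟹) This fails: take n = 66. Certainly 66 ∣ 66, but 12 ∤ 66.

(⟸) Suppose 12 ∣ n and 11 ∣ n. Any common multiple of 12 and 11 is a multiple of their lcm; here gcd(12, 11) = 1, so lcm(12, 11) = 12·11 = 132, so 132 ∣ n. Since 66 ∣ 132, it follows that 66 ∣ n.

Only the converse holds.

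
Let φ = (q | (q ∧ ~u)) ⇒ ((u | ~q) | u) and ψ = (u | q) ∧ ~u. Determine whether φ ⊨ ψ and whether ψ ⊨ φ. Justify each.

Neither direction holds.

Forward direction. This fails. Under q = F, u = F, the left side is true but the right side is false.

Converse. This fails. Under q = T, u = F, the left side is false but the right side is true.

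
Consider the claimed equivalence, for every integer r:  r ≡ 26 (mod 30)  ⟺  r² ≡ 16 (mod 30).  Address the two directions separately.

Only the forward direction holds.

(⇐) This fails: take r = 4. Then 4² = 16 ≡ 16 (mod 30), yet 4 ≡ 4 (mod 30), not 26.

(⇒) Suppose r ≡ 26 (mod 30). Write r = 30j + 26. Then (30j + 26)² = 900j² + 1560j + 676 = 30(30j² + 52j + 22) + 16, so r² ≡ 16 (mod 30).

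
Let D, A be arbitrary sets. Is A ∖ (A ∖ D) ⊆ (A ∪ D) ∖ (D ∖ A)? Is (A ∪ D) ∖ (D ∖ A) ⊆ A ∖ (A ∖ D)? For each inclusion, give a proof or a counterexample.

(⊆) holds; (⊇) fails.

Forward inclusion. Let x ∈ A ∖ (A ∖ D). Then x ∈ D ∩ A, from which x ∈ (A ∪ D) ∖ (D ∖ A).

Reverse inclusion. This inclusion fails. Take D = ∅, A = {1}; then 1 ∈ (A ∪ D) ∖ (D ∖ A) but 1 ∉ A ∖ (A ∖ D).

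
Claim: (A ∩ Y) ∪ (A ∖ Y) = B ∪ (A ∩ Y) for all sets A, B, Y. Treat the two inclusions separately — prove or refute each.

(⊆) fails and (⊇) fails.

Forward inclusion. This inclusion fails. Take A = {1}, B = ∅, Y = ∅; then 1 ∈ (A ∩ Y) ∪ (A ∖ Y) but 1 ∉ B ∪ (A ∩ Y).

Reverse inclusion. This inclusion fails. Take A = ∅, B = {1}, Y = ∅; then 1 ∈ B ∪ (A ∩ Y) but 1 ∉ (A ∩ Y) ∪ (A ∖ Y).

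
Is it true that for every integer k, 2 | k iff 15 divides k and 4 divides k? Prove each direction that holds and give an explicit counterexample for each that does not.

(→) This fails: take k = 2. Certainly 2 ∣ 2, but 15 ∤ 2.

(←) Suppose 15 ∣ k and 4 ∣ k. Any common multiple of 15 and 4 is a multiple of their lcm; here gcd(15, 4) = 1, so lcm(15, 4) = 15·4 = 60, so 60 ∣ k. Since 2 ∣ 60, it follows that 2 ∣ k.

(⇒) fails; (⇐) holds.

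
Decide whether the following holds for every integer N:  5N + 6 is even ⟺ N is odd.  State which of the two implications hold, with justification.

Both directions fail.

(⇒) This fails: N = 4 gives 5N + 6 = 26, which is even, but 4 is even, not odd.

(⇐) This also fails: N = 5 is odd, but 5N + 6 = 31 is odd, not even.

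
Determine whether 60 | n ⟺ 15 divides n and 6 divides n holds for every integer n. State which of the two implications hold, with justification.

(⟹) If 60 ∣ n, write n = 60q. Since 60 = 4·15, n = 15·(4q), so 15 ∣ n; and since 60 = 10·6, n = 6·(10q), so 6 ∣ n.

(⟸) This fails: take n = 30. Both 15 ∣ 30 and 6 ∣ 30, yet 30 is not a multiple of 60 (since 30 = 0·60 + 30), so 60 ∤ 30.

Only the forward implication holds.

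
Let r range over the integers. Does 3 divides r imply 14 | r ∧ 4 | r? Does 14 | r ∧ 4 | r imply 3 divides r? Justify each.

(⟹) This fails: take r = 3. Certainly 3 ∣ 3, but 14 ∤ 3.

(⟸) This fails: take r = 28. Both 14 ∣ 28 and 4 ∣ 28, yet 28 is not a multiple of 3 (since 28 = 9·3 + 1), so 3 ∤ 28.

(⇒) fails and (⇐) fails.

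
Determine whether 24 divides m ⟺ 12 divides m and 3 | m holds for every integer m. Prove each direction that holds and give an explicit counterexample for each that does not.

(⇐) This fails: take m = 12. Both 12 ∣ 12 and 3 ∣ 12, yet 12 is not a multiple of 24 (since 12 = 0·24 + 12), so 24 ∤ 12.

(⇒) If 24 ∣ m, write m = 24q. Since 24 = 2·12, m = 12·(2q), so 12 ∣ m; and since 24 = 8·3, m = 3·(8q), so 3 ∣ m.

Only the forward direction holds.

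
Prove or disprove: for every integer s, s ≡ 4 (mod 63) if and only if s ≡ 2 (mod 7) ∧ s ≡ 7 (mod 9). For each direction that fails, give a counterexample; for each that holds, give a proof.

Both directions fail.

(⇒) This fails: s = 4 gives 4 ≡ 4 (mod 63) but 4 ≡ 4 (mod 7), so the conjunction on the right does not hold.

(⇐) This fails: s = 16 satisfies both congruences on the right (16 ≡ 2 mod 7 and 16 ≡ 7 mod 9) yet 16 ≡ 16 (mod 63), not 4.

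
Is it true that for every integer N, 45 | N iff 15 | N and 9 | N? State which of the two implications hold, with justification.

Equivalent; both directions hold.

[⇒] If 45 ∣ N, write N = 45q. Since 45 = 3·15, N = 15·(3q), so 15 ∣ N; and since 45 = 5·9, N = 9·(5q), so 9 ∣ N.

[⇐] Suppose 15 ∣ N and 9 ∣ N. Any common multiple of 15 and 9 is a multiple of their lcm; here lcm(15, 9) = 15·9/gcd(15, 9) = 135/3 = 45, so 45 ∣ N.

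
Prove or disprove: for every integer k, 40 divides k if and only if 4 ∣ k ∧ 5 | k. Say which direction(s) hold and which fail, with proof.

The forward direction holds; the converse fails.

[⇒] If 40 ∣ k, write k = 40q. Since 40 = 10·4, k = 4·(10q), so 4 ∣ k; and since 40 = 8·5, k = 5·(8q), so 5 ∣ k.

[⇐] This fails: take k = 20. Both 4 ∣ 20 and 5 ∣ 20, yet 20 is not a multiple of 40 (since 20 = 0·40 + 20), so 40 ∤ 20.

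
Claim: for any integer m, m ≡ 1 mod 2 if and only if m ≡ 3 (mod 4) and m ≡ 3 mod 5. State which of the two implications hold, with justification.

(→) This fails: m = 1 gives 1 ≡ 1 (mod 2) but 1 ≡ 1 (mod 4), so the conjunction on the right does not hold.

(←) Conversely, if m ≡ 3 (mod 4) and m ≡ 3 (mod 5), then by the Chinese remainder theorem m ≡ 3 (mod 20). Since 3 ≡ 1 (mod 2) and 2 ∣ 20, we get m ≡ 1 (mod 2).

Only the reverse direction holds.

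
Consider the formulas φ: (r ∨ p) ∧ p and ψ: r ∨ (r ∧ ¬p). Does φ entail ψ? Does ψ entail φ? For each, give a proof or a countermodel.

Neither implication holds.

(⟹) This fails. Under p = T, r = F, the left side is true but the right side is false.

(⟸) This fails. Under p = F, r = T, the left side is false but the right side is true.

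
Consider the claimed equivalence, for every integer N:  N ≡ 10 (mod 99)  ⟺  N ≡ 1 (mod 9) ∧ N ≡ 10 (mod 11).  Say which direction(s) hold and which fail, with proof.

(⟹) Suppose N ≡ 10 (mod 99); write N = 99j + 10. Since 9 ∣ 99, reducing mod 9 gives N ≡ 10 ≡ 1 (mod 9); since 11 ∣ 99, reducing mod 11 gives N ≡ 10 (mod 11).

(⟸) Conversely, if N ≡ 1 (mod 9) and N ≡ 10 (mod 11), then by the Chinese remainder theorem N ≡ 10 (mod 99). This is exactly N ≡ 10 (mod 99).

Both implications hold.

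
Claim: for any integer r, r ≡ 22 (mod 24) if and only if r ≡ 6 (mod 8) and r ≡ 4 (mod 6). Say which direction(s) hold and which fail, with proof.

Both directions hold; the statement is true.

Forward direction. Suppose r ≡ 22 (mod 24); write r = 24j + 22. Since 8 ∣ 24, reducing mod 8 gives r ≡ 22 ≡ 6 (mod 8); since 6 ∣ 24, reducing mod 6 gives r ≡ 22 ≡ 4 (mod 6).

Converse. If r ≡ 6 (mod 8) and r ≡ 4 (mod 6), then by the Chinese remainder theorem r ≡ 22 (mod 24). This is exactly r ≡ 22 (mod 24).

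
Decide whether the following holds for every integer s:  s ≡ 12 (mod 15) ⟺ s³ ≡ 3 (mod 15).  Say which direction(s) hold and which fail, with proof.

Both directions hold.

(⟸) Suppose s³ ≡ 3 (mod 15). The only residue r in {0, …, 14} with r³ ≡ 3 (mod 15) is r = 12, so s ≡ 12 (mod 15).

(⟹) Suppose s ≡ 12 (mod 15). Write s = 15j + 12. Then (15j + 12)³ = 3375j³ + 8100j² + 6480j + 1728 = 15(225j³ + 540j² + 432j + 115) + 3, so s³ ≡ 3 (mod 15).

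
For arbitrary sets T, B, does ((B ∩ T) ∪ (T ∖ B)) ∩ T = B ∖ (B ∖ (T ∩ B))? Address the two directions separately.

(⊆) This inclusion fails. Take T = {1}, B = ∅; then 1 ∈ ((B ∩ T) ∪ (T ∖ B)) ∩ T but 1 ∉ B ∖ (B ∖ (T ∩ B)).

(⊇) Let x ∈ B ∖ (B ∖ (T ∩ B)). Then x ∈ T ∩ B, from which x ∈ ((B ∩ T) ∪ (T ∖ B)) ∩ T.

Only the reverse inclusion holds.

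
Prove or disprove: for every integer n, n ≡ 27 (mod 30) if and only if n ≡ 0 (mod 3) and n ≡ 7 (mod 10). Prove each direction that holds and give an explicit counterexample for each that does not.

Both implications hold.

(⟹) Suppose n ≡ 27 (mod 30); write n = 30j + 27. Since 3 ∣ 30, reducing mod 3 gives n ≡ 27 ≡ 0 (mod 3); since 10 ∣ 30, reducing mod 10 gives n ≡ 27 ≡ 7 (mod 10).

(⟸) Conversely, if n ≡ 0 (mod 3) and n ≡ 7 (mod 10), then by the Chinese remainder theorem n ≡ 27 (mod 30). This is exactly n ≡ 27 (mod 30).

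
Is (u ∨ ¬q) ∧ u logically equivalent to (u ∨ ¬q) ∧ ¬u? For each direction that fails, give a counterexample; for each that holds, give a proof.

Neither implication holds.

(⇒) This fails. Under q = F, u = T, the left side is true but the right side is false.

(⇐) This fails. Under q = F, u = F, the left side is false but the right side is true.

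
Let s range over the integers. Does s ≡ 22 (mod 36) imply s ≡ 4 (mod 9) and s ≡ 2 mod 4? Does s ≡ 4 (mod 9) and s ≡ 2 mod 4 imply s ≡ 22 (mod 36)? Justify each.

The biconditional holds.

(⇒) Suppose s ≡ 22 (mod 36); write s = 36j + 22. Since 9 ∣ 36, reducing mod 9 gives s ≡ 22 ≡ 4 (mod 9); since 4 ∣ 36, reducing mod 4 gives s ≡ 22 ≡ 2 (mod 4).

(⇐) Conversely, if s ≡ 4 (mod 9) and s ≡ 2 (mod 4), then by the Chinese remainder theorem s ≡ 22 (mod 36). This is exactly s ≡ 22 (mod 36).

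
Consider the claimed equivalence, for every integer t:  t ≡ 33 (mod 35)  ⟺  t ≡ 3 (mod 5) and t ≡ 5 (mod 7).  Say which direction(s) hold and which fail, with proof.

Both implications hold.

(⇒) Suppose t ≡ 33 (mod 35); write t = 35j + 33. Since 5 ∣ 35, reducing mod 5 gives t ≡ 33 ≡ 3 (mod 5); since 7 ∣ 35, reducing mod 7 gives t ≡ 33 ≡ 5 (mod 7).

(⇐) Conversely, if t ≡ 3 (mod 5) and t ≡ 5 (mod 7), then by the Chinese remainder theorem t ≡ 33 (mod 35). This is exactly t ≡ 33 (mod 35).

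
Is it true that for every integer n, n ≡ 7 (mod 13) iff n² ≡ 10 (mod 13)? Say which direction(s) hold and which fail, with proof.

Forward direction. Suppose n ≡ 7 (mod 13). Write n = 13j + 7. Then (13j + 7)² = 169j² + 182j + 49 = 13(13j² + 14j + 3) + 10, so n² ≡ 10 (mod 13).

Converse. This fails: take n = 6. Then 6² = 36 ≡ 10 (mod 13), yet 6 ≡ 6 (mod 13), not 7.

Not equivalent: only (⇒) holds.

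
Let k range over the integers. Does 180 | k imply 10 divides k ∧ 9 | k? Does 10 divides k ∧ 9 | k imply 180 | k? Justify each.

(⇒) holds; (⇐) fails.

Converse. This fails: take k = 90. Both 10 ∣ 90 and 9 ∣ 90, yet 90 is not a multiple of 180 (since 90 = 0·180 + 90), so 180 ∤ 90.

Forward direction. If 180 ∣ k, write k = 180q. Since 180 = 18·10, k = 10·(18q), so 10 ∣ k; and since 180 = 20·9, k = 9·(20q), so 9 ∣ k.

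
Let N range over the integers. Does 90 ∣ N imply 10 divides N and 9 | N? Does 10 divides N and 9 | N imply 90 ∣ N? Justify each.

(⟹) If 90 ∣ N, write N = 90q. Since 90 = 9·10, N = 10·(9q), so 10 ∣ N; and since 90 = 10·9, N = 9·(10q), so 9 ∣ N.

(⟸) Suppose 10 ∣ N and 9 ∣ N. Any common multiple of 10 and 9 is a multiple of their lcm; here gcd(10, 9) = 1, so lcm(10, 9) = 10·9 = 90, so 90 ∣ N.

Both implications hold.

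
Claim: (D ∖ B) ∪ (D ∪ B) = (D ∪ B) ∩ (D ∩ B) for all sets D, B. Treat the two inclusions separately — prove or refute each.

Forward inclusion. This inclusion fails. Take D = {1}, B = ∅; then 1 ∈ (D ∖ B) ∪ (D ∪ B) but 1 ∉ (D ∪ B) ∩ (D ∩ B).

Reverse inclusion. Let x ∈ (D ∪ B) ∩ (D ∩ B). Then x ∈ D ∩ B, from which x ∈ (D ∖ B) ∪ (D ∪ B).

Only the reverse inclusion holds.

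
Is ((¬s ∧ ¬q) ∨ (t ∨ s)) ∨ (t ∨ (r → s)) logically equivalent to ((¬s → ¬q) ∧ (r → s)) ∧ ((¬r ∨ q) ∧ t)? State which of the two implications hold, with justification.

Forward direction. This fails. Under t = F, r = F, s = F, q = F, the left side is true but the right side is false.

Converse. Assume the antecedent. If t is true, the consequent reduces to true regardless of the other variables. If t is false, the antecedent cannot hold. Either way the consequent holds.

The forward direction fails; the converse holds.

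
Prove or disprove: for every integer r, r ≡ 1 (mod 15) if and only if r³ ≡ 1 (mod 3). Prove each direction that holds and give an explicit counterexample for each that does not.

Not equivalent: only (⇒) holds.

[⇒] Suppose r ≡ 1 (mod 15). Then r³ ≡ 1³ = 1 (mod 15), and since 3 ∣ 15, also r³ ≡ 1 (mod 3).

[⇐] This fails: take r = 4. Then 4³ = 64 ≡ 1 (mod 3), yet 4 ≡ 4 (mod 15), not 1.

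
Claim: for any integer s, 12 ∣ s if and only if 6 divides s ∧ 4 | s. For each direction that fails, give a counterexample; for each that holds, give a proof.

(⇒) If 12 ∣ s, write s = 12q. Since 12 = 2·6, s = 6·(2q), so 6 ∣ s; and since 12 = 3·4, s = 4·(3q), so 4 ∣ s.

(⇐) Suppose 6 ∣ s and 4 ∣ s. Any common multiple of 6 and 4 is a multiple of their lcm; here lcm(6, 4) = 6·4/gcd(6, 4) = 24/2 = 12, so 12 ∣ s.

Equivalent; both directions hold.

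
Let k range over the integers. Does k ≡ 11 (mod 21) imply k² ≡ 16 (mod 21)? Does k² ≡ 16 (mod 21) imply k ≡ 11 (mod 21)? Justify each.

The forward direction holds; the converse fails.

Forward direction. Suppose k ≡ 11 (mod 21). Write k = 21j + 11. Then (21j + 11)² = 441j² + 462j + 121 = 21(21j² + 22j + 5) + 16, so k² ≡ 16 (mod 21).

Converse. This fails: take k = 4. Then 4² = 16 ≡ 16 (mod 21), yet 4 ≡ 4 (mod 21), not 11.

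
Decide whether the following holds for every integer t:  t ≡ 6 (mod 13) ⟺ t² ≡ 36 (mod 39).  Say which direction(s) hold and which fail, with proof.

(→) This fails: take t = 19. Then 19 ≡ 6 (mod 13), but 19² = 361 ≡ 10 (mod 39), not 36.

(←) This fails: take t = 33. Then 33² = 1089 ≡ 36 (mod 39), yet 33 ≡ 7 (mod 13), not 6.

Neither direction holds.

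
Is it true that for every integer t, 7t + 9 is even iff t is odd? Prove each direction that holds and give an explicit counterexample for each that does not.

Both directions hold.

(⇒) Suppose 7t + 9 is even. Since 7 is odd, 7t and t have the same parity, so 7t + 9 ≡ t + 9 (mod 2). As 9 is odd, 7t + 9 is even exactly when t is odd. Thus t is odd.

(⇐) Conversely, suppose t is odd; write t = 2j + 1. Then 7t + 9 = 7·(2j + 1) + 9 = 2·7j + 16, which is even.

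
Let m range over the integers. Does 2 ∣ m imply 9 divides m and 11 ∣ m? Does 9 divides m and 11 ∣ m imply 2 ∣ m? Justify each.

Neither direction holds.

Forward direction. This fails: take m = 2. Certainly 2 ∣ 2, but 9 ∤ 2.

Converse. This fails: take m = 99. Both 9 ∣ 99 and 11 ∣ 99, yet 99 is not a multiple of 2 (since 99 = 49·2 + 1), so 2 ∤ 99.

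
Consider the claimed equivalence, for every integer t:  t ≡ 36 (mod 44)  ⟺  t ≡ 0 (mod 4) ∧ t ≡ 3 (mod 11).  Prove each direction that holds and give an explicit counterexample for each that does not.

Forward direction. Suppose t ≡ 36 (mod 44); write t = 44j + 36. Since 4 ∣ 44, reducing mod 4 gives t ≡ 36 ≡ 0 (mod 4); since 11 ∣ 44, reducing mod 11 gives t ≡ 36 ≡ 3 (mod 11).

Converse. If t ≡ 0 (mod 4) and t ≡ 3 (mod 11), then by the Chinese remainder theorem t ≡ 36 (mod 44). This is exactly t ≡ 36 (mod 44).

Equivalent; both directions hold.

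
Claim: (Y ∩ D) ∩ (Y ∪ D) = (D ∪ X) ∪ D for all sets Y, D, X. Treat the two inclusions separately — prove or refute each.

(⊇) This inclusion fails. Take Y = ∅, D = {1}, X = ∅; then 1 ∈ (D ∪ X) ∪ D but 1 ∉ (Y ∩ D) ∩ (Y ∪ D).

(⊆) Let x ∈ (Y ∩ D) ∩ (Y ∪ D). Then either x ∈ Y ∩ D and x ∉ X; or x ∈ Y ∩ D ∩ X. In each case x ∈ (D ∪ X) ∪ D, so (Y ∩ D) ∩ (Y ∪ D) ⊆ (D ∪ X) ∪ D.

The sets are not equal: only the forward inclusion holds.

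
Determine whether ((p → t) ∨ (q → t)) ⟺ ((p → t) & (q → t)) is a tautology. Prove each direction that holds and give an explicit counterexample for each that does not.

Forward direction. This fails. Under q = T, p = F, t = F, the left side is true but the right side is false.

Converse. Assume the antecedent. If q is true, the antecedent forces (q = T, p = F, t = T) or (q = T, p = T, t = T), and (p → t) ∨ (q → t) holds there. If q is false, (p → t) ∨ (q → t) reduces to true regardless of the other variables. Either way (p → t) ∨ (q → t) holds.

Not equivalent: only (⇐) holds.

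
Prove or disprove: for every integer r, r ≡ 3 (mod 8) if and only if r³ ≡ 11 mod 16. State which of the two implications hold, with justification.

The forward direction fails; the converse holds.

(→) This fails: take r = 11. Then 11 ≡ 3 (mod 8), but 11³ = 1331 ≡ 3 (mod 16), not 11.

(←) Conversely, the residues r modulo 16 with r³ ≡ 11 (mod 16) are exactly {3}, and each is ≡ 3 (mod 8).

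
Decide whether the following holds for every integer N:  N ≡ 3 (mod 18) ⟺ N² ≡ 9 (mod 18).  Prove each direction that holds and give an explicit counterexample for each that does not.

Only the forward direction holds.

(→) Suppose N ≡ 3 (mod 18). Write N = 18j + 3. Then (18j + 3)² = 324j² + 108j + 9 = 18(18j² + 6j) + 9, so N² ≡ 9 (mod 18).

(←) This fails: take N = 9. Then 9² = 81 ≡ 9 (mod 18), yet 9 ≡ 9 (mod 18), not 3.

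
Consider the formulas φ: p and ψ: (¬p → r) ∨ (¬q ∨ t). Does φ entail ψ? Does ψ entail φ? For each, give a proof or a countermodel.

(⟹) Assume the antecedent. If p is true, (¬p → r) ∨ (¬q ∨ t) reduces to true regardless of the other variables. If p is false, the antecedent cannot hold. Either way (¬p → r) ∨ (¬q ∨ t) holds.

(⟸) This fails. Under t = F, q = F, p = F, r = F, the left side is false but the right side is true.

Only the forward direction holds.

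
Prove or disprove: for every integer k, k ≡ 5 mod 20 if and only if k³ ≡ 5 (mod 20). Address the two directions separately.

(⟹) Suppose k ≡ 5 mod 20. Write k = 20j + 5. Then (20j + 5)³ = 8000j³ + 6000j² + 1500j + 125 = 20(400j³ + 300j² + 75j + 6) + 5, so k³ ≡ 5 (mod 20).

(⟸) Conversely, suppose k³ ≡ 5 (mod 20). The only residue r in {0, …, 19} with r³ ≡ 5 (mod 20) is r = 5, so k ≡ 5 (mod 20).

Both directions hold.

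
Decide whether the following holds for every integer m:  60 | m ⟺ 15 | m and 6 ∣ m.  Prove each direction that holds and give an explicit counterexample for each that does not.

The forward direction holds; the converse fails.

(⟹) If 60 ∣ m, write m = 60q. Since 60 = 4·15, m = 15·(4q), so 15 ∣ m; and since 60 = 10·6, m = 6·(10q), so 6 ∣ m.

(⟸) This fails: take m = 30. Both 15 ∣ 30 and 6 ∣ 30, yet 30 is not a multiple of 60 (since 30 = 0·60 + 30), so 60 ∤ 30.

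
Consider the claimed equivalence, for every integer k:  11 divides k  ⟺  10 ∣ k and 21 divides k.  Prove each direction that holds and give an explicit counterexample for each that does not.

(→) This fails: take k = 11. Certainly 11 ∣ 11, but 10 ∤ 11.

(←) This fails: take k = 210. Both 10 ∣ 210 and 21 ∣ 210, yet 210 is not a multiple of 11 (since 210 = 19·11 + 1), so 11 ∤ 210.

Neither direction holds.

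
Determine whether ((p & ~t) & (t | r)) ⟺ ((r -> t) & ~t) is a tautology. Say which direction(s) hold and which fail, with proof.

(⟹) This fails. Under r = T, t = F, p = T, the left side is true but the right side is false.

(⟸) This fails. Under r = F, t = F, p = F, the left side is false but the right side is true.

Neither direction holds.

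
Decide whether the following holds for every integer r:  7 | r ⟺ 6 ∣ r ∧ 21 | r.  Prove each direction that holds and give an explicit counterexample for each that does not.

Only the converse holds.

(⟹) This fails: take r = 7. Certainly 7 ∣ 7, but 6 ∤ 7.

(⟸) Suppose 6 ∣ r and 21 ∣ r. Any common multiple of 6 and 21 is a multiple of their lcm; here lcm(6, 21) = 6·21/gcd(6, 21) = 126/3 = 42, so 42 ∣ r. Since 7 ∣ 42, it follows that 7 ∣ r.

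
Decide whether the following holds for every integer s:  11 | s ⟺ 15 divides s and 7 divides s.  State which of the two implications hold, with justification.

(⇒) fails and (⇐) fails.

(⇒) This fails: take s = 11. Certainly 11 ∣ 11, but 15 ∤ 11.

(⇐) This fails: take s = 105. Both 15 ∣ 105 and 7 ∣ 105, yet 105 is not a multiple of 11 (since 105 = 9·11 + 6), so 11 ∤ 105.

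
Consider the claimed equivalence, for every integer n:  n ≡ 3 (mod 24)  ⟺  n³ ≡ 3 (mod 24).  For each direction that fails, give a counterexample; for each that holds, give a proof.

Both directions hold; the statement is true.

[⇒] Suppose n ≡ 3 (mod 24). Write n = 24j + 3. Then (24j + 3)³ = 13824j³ + 5184j² + 648j + 27 = 24(576j³ + 216j² + 27j + 1) + 3, so n³ ≡ 3 (mod 24).

[⇐] Conversely, suppose n³ ≡ 3 (mod 24). The only residue r in {0, …, 23} with r³ ≡ 3 (mod 24) is r = 3, so n ≡ 3 (mod 24).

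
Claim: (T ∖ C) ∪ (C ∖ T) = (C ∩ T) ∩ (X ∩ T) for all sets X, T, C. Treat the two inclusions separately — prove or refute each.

(⟹) This inclusion fails. Take X = ∅, T = {1}, C = ∅; then 1 ∈ (T ∖ C) ∪ (C ∖ T) but 1 ∉ (C ∩ T) ∩ (X ∩ T).

(⟸) This inclusion fails. Take X = {1}, T = {1}, C = {1}; then 1 ∈ (C ∩ T) ∩ (X ∩ T) but 1 ∉ (T ∖ C) ∪ (C ∖ T).

(⊆) fails and (⊇) fails.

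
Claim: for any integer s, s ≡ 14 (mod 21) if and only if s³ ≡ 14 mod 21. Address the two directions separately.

Both directions hold.

Converse. Suppose s³ ≡ 14 (mod 21). The only residue r in {0, …, 20} with r³ ≡ 14 (mod 21) is r = 14, so s ≡ 14 (mod 21).

Forward direction. Suppose s ≡ 14 (mod 21). Write s = 21j + 14. Then (21j + 14)³ = 9261j³ + 18522j² + 12348j + 2744 = 21(441j³ + 882j² + 588j + 130) + 14, so s³ ≡ 14 (mod 21).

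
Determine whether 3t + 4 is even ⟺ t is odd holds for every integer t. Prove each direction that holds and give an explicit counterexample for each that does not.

(⇒) fails and (⇐) fails.

(→) This fails: t = 2 gives 3t + 4 = 10, which is even, but 2 is even, not odd.

(←) This also fails: t = 1 is odd, but 3t + 4 = 7 is odd, not even.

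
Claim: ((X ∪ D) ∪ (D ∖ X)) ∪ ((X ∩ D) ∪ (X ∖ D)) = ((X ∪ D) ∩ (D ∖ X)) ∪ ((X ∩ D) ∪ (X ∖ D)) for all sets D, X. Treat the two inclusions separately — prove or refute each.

Both inclusions hold; the sets are equal.

Forward inclusion. Let x ∈ ((X ∪ D) ∪ (D ∖ X)) ∪ ((X ∩ D) ∪ (X ∖ D)). Then either x ∈ D and x ∉ X; or x ∈ X and x ∉ D; or x ∈ D ∩ X. In each case x ∈ ((X ∪ D) ∩ (D ∖ X)) ∪ ((X ∩ D) ∪ (X ∖ D)), so ((X ∪ D) ∪ (D ∖ X)) ∪ ((X ∩ D) ∪ (X ∖ D)) ⊆ ((X ∪ D) ∩ (D ∖ X)) ∪ ((X ∩ D) ∪ (X ∖ D)).

Reverse inclusion. Let x ∈ ((X ∪ D) ∩ (D ∖ X)) ∪ ((X ∩ D) ∪ (X ∖ D)). Then either x ∈ D and x ∉ X; or x ∈ X and x ∉ D; or x ∈ D ∩ X. In each case x ∈ ((X ∪ D) ∪ (D ∖ X)) ∪ ((X ∩ D) ∪ (X ∖ D)), so ((X ∪ D) ∩ (D ∖ X)) ∪ ((X ∩ D) ∪ (X ∖ D)) ⊆ ((X ∪ D) ∪ (D ∖ X)) ∪ ((X ∩ D) ∪ (X ∖ D)).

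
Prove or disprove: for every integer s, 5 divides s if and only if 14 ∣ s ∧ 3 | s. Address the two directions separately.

Both directions fail.

(→) This fails: take s = 5. Certainly 5 ∣ 5, but 14 ∤ 5.

(←) This fails: take s = 42. Both 14 ∣ 42 and 3 ∣ 42, yet 42 is not a multiple of 5 (since 42 = 8·5 + 2), so 5 ∤ 42.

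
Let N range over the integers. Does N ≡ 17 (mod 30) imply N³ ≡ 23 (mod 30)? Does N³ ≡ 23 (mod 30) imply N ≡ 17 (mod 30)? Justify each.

Equivalent; both directions hold.

[⇒] Suppose N ≡ 17 (mod 30). Write N = 30j + 17. Then (30j + 17)³ = 27000j³ + 45900j² + 26010j + 4913 = 30(900j³ + 1530j² + 867j + 163) + 23, so N³ ≡ 23 (mod 30).

[⇐] Conversely, suppose N³ ≡ 23 (mod 30). The only residue r in {0, …, 29} with r³ ≡ 23 (mod 30) is r = 17, so N ≡ 17 (mod 30).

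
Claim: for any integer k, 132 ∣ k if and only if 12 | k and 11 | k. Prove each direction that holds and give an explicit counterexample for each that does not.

Both directions hold.

(⟹) If 132 ∣ k, write k = 132q. Since 132 = 11·12, k = 12·(11q), so 12 ∣ k; and since 132 = 12·11, k = 11·(12q), so 11 ∣ k.

(⟸) Suppose 12 ∣ k and 11 ∣ k. Any common multiple of 12 and 11 is a multiple of their lcm; here gcd(12, 11) = 1, so lcm(12, 11) = 12·11 = 132, so 132 ∣ k.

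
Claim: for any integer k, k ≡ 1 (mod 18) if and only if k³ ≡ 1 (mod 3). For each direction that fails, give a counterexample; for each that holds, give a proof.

(⇒) Suppose k ≡ 1 (mod 18). Then k³ ≡ 1³ = 1 (mod 18), and since 3 ∣ 18, also k³ ≡ 1 (mod 3).

(⇐) This fails: take k = 4. Then 4³ = 64 ≡ 1 (mod 3), yet 4 ≡ 4 (mod 18), not 1.

Only the forward direction holds.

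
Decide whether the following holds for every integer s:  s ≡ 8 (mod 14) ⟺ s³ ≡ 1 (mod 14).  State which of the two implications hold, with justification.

(⇒) fails and (⇐) fails.

Forward direction. This fails: take s = 8. Then 8 ≡ 8 (mod 14), but 8³ = 512 ≡ 8 (mod 14), not 1.

Converse. This fails: take s = 1. Then 1³ = 1 ≡ 1 (mod 14), yet 1 ≡ 1 (mod 14), not 8.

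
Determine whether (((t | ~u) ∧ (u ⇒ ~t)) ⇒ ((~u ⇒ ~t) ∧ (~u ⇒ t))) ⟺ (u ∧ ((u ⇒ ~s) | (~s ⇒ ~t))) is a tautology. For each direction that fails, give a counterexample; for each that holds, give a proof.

(⇒) Assume the antecedent. If s is true, the antecedent forces (s = T, u = T, t = F) or (s = T, u = T, t = T), and u ∧ ((u ⇒ ~s) | (~s ⇒ ~t)) holds there. If s is false, the antecedent forces (s = F, u = T, t = F) or (s = F, u = T, t = T), and u ∧ ((u ⇒ ~s) | (~s ⇒ ~t)) holds there. Either way u ∧ ((u ⇒ ~s) | (~s ⇒ ~t)) holds.

(⇐) Assume the antecedent. If s is true, the antecedent forces (s = T, u = T, t = F) or (s = T, u = T, t = T), and the consequent holds there. If s is false, the antecedent forces (s = F, u = T, t = F) or (s = F, u = T, t = T), and the consequent holds there. Either way the consequent holds.

Equivalent; both directions hold.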